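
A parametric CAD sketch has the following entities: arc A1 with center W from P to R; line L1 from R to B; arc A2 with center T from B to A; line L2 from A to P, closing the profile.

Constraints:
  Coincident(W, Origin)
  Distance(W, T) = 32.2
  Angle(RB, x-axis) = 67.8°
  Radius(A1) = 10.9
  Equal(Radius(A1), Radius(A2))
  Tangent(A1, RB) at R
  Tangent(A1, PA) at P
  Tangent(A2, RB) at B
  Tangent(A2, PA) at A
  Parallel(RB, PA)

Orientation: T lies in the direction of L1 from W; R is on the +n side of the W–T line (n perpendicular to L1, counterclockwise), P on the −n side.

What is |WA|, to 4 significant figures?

33.99

The slot axis is L1's direction at 67.8°, so u = (cos 67.8°, sin 67.8°) = (0.3778, 0.9259) and n = (−sin 67.8°, cos 67.8°) = (-0.9259, 0.3778). W is at the origin and T lies 32.2 along u from W, so T = 32.2·u = (12.17, 29.81). Tangency of A1 to both parallel lines with radius 10.9 puts R and P at W ± 10.9·n: R = (-10.09, 4.118), P = (10.09, -4.118). Equal radii place B and A the same way about T: B = T + 10.9·n = (2.074, 33.93), A = T − 10.9·n = (22.26, 25.69). Then |WA| = |A − W| = 33.99.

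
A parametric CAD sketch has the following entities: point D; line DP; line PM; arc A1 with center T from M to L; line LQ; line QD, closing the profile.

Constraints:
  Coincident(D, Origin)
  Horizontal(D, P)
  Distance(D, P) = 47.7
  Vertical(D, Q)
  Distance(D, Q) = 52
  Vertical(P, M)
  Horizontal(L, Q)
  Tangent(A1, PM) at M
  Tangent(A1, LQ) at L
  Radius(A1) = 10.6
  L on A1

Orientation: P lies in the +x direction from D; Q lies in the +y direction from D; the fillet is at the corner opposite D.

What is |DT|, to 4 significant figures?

55.59

D is at the origin; DP is horizontal with |DP| = 47.7 and P on the +x side, so P = (47.70, 0.000). D and Q share the same x with |DQ| = 52.0 and Q on the +y side, so Q = (0.000, 52.00). The virtual corner opposite D is at (47.70, 52.00). The tangent condition forces TM to be normal to PM and the tangent condition forces TL to be normal to LQ, with radius 10.6, so the center T sits 10.6 in from both sides at T = (37.10, 41.40). Then |DT| = |T − D| = 55.59.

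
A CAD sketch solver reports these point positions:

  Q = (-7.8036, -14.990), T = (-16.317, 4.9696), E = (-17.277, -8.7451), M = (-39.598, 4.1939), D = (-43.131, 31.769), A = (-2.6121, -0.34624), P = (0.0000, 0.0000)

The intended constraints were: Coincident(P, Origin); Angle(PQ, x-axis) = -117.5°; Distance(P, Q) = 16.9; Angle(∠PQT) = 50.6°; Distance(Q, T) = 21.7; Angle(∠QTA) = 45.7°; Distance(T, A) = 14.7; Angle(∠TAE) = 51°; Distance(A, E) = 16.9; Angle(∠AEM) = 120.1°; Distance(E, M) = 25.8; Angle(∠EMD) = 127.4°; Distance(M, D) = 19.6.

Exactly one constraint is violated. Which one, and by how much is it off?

Distance(M, D) = 19.6 — off by 8.20.

P = (0.00, 0.00) ✓; PQ at -117.5° ✓; |PQ| = 16.90 ✓; ∠PQT = 50.60° ✓; |QT| = 21.70 ✓; ∠QTA = 45.70° ✓; |TA| = 14.70 ✓; ∠TAE = 51.00° ✓; |AE| = 16.90 ✓; ∠AEM = 120.1° ✓; |EM| = 25.80 ✓; ∠EMD = 127.4° ✓; |MD| = 27.80 ✗.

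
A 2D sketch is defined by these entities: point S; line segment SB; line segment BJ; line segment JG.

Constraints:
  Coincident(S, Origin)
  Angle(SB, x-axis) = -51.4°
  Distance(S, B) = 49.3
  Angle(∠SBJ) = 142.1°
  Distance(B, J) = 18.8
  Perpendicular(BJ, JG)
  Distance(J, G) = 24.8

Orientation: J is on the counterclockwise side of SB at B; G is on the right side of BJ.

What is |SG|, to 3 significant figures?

79.8

S is at the origin; SB runs at -51.4° with length 49.3, so B = 49.3·(cos -51.4°, sin -51.4°) = (30.8, -38.5). ∠SBJ = 142.1°, so BJ runs at -51.4° + (180° − 142.1°) = -13.5° from the x-axis; with |BJ| = 18.8, J = B + 18.8·(cos -13.5°, sin -13.5°) = (49.0, -42.9). BJ ⟂ JG; with |JG| = 24.8 on the right of BJ, G = J + 24.8·(-0.233, -0.972) = (43.2, -67.0). Then |SG| = |G − S| = 79.8.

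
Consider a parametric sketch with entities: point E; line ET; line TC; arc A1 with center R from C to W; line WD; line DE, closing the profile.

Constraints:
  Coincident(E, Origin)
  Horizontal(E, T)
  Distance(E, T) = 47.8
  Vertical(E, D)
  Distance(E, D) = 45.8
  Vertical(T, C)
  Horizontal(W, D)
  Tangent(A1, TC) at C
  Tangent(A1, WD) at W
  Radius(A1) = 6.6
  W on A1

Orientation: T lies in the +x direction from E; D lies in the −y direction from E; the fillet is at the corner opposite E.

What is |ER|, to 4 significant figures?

56.87

ED is vertical with |ED| = 45.8 and D on the −y side, so D = (0.000, -45.80). The virtual corner opposite E is at (47.80, -45.80). A1 meets TC tangentially, so RC is at right angles to TC and tangency of A1 to WD means the radius RW is perpendicular to WD, with radius 6.6, so the center R sits 6.6 in from both sides at R = (41.20, -39.20). Then |ER| = |R − E| = 56.87.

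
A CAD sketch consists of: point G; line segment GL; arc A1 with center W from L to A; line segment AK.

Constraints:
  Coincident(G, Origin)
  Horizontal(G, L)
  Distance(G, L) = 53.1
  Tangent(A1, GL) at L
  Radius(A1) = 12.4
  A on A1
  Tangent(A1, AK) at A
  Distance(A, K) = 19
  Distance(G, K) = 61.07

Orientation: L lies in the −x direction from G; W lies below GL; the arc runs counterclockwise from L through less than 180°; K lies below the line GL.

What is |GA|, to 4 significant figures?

65.77

G is at the origin; G and L share the same y with |GL| = 53.1 and L on the −x side, so L = (-53.10, 0.000). A1 meets GL tangentially, so WL is at right angles to GL, so W = L + (0, -12.4) = (-53.10, -12.40). Since WA ⟂ AK (tangency), |WK| = √(12.4² + 19.0²) = 22.69 regardless of where A sits on A1. So K lies on both circle(G, 61.07) and circle(W, 22.69); the below-GL intersection is K = (-50.12, -34.89). A is the foot of the tangent from K: A = (-62.50, -20.48).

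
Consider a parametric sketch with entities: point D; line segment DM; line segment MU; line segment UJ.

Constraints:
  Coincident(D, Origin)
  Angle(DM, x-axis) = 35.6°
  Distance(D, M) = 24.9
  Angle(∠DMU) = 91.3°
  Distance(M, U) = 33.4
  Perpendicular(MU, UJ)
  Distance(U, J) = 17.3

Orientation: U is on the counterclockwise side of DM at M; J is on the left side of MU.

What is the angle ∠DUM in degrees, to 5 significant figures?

36.238°

D is at the origin; DM runs at 35.6° with length 24.9, so M = 24.9·(cos 35.6°, sin 35.6°) = (20.246, 14.495). ∠DMU = 91.3°, so MU runs at 35.6° + (180° − 91.3°) = 124.30° from the x-axis; with |MU| = 33.4, U = M + 33.4·(cos 124.30°, sin 124.30°) = (1.4244, 42.087). Then cos ∠DUM = UD·UM / (|UD||UM|), giving 36.238°.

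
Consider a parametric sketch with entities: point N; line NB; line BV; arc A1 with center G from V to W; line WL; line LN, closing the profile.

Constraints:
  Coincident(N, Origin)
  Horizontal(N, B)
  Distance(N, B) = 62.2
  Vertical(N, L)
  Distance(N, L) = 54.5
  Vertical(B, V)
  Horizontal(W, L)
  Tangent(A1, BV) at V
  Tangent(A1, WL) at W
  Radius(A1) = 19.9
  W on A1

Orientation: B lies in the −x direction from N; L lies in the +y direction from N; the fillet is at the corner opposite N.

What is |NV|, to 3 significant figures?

71.2

N is at the origin; NB is horizontal with |NB| = 62.2 and B on the −x side, so B = (-62.2, 0.00). NL is vertical with |NL| = 54.5 and L on the +y side, so L = (0.00, 54.5). The virtual corner opposite N is at (-62.2, 54.5). Since A1 is tangent to BV there, GV ⟂ BV and tangency of A1 to WL means the radius GW is perpendicular to WL, with radius 19.9, so the center G sits 19.9 in from both sides at G = (-42.3, 34.6). That places the tangent points at V = (-62.2, 34.6) on BV and W = (-42.3, 54.5) on WL. Then |NV| = |V − N| = 71.2.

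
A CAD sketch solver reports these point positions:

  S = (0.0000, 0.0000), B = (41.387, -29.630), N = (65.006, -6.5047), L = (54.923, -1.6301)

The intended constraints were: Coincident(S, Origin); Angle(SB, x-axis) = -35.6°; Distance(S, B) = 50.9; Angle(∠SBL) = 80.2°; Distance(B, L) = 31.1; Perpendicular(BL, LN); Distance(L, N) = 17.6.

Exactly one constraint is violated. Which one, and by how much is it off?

Distance(L, N) = 17.6 — off by 6.40.

S = (0.00, 0.00) ✓; SB at -35.60° ✓; |SB| = 50.90 ✓; ∠SBL = 80.20° ✓; |BL| = 31.10 ✓; ∠(BL, LN) = 90.00° ✓; |LN| = 11.20 ✗.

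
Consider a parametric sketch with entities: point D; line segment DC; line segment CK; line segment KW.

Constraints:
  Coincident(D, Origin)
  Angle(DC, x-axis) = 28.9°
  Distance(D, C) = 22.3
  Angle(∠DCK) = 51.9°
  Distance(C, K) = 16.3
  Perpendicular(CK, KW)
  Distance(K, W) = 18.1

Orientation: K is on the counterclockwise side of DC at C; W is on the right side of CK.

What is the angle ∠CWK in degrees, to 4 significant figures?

42.00°

D is at the origin; DC runs at 28.9° with length 22.3, so C = 22.3·(cos 28.9°, sin 28.9°) = (19.52, 10.78). ∠DCK = 51.9°, so CK runs at 28.9° + (180° − 51.9°) = 157.0° from the x-axis; with |CK| = 16.3, K = C + 16.3·(cos 157.0°, sin 157.0°) = (4.519, 17.15). CK ⟂ KW; with |KW| = 18.1 on the right of CK, W = K + 18.1·(0.3907, 0.9205) = (11.59, 33.81). Then cos ∠CWK = WC·WK / (|WC||WK|), giving 42.00°.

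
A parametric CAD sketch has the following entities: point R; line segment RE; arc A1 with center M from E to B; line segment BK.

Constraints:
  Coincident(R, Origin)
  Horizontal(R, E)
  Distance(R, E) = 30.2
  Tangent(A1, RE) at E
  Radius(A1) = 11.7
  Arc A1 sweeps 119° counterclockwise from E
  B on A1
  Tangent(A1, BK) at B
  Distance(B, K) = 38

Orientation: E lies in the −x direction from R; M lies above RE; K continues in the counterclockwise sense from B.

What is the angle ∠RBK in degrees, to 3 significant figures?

160°

R is at the origin; R and E share the same y with |RE| = 30.2 and E on the −x side, so E = (-30.2, 0.00). The tangent condition forces ME to be normal to RE, so M = E + (0, 11.7) = (-30.2, 11.7). On A1, E sits at bearing -90° from M; a 119° counterclockwise sweep puts B at bearing 29°, so B = M + 11.7·(cos 29°, sin 29°) = (-20.0, 17.4). Tangency of A1 to BK means the radius MB is perpendicular to BK, so BK runs along (−sin 29°, cos 29°); with |BK| = 38.0, K = (-38.4, 50.6). Then cos ∠RBK = BR·BK / (|BR||BK|), giving 160°.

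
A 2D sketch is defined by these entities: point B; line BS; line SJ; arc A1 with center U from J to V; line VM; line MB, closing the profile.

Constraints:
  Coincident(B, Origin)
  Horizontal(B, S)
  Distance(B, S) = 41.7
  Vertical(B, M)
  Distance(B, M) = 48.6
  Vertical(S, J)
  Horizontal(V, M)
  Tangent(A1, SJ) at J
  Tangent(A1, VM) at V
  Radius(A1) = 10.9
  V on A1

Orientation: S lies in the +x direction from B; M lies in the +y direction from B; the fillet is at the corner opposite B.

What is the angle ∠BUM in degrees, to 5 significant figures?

70.241°

B is at the origin; BS is horizontal with |BS| = 41.7 and S on the +x side, so S = (41.700, 0.0000). B and M share the same x with |BM| = 48.6 and M on the +y side, so M = (0.0000, 48.600). The virtual corner opposite B is at (41.700, 48.600). Since A1 is tangent to SJ there, UJ ⟂ SJ and the tangent condition forces UV to be normal to VM, with radius 10.9, so the center U sits 10.9 in from both sides at U = (30.800, 37.700). Then cos ∠BUM = UB·UM / (|UB||UM|), giving 70.241°.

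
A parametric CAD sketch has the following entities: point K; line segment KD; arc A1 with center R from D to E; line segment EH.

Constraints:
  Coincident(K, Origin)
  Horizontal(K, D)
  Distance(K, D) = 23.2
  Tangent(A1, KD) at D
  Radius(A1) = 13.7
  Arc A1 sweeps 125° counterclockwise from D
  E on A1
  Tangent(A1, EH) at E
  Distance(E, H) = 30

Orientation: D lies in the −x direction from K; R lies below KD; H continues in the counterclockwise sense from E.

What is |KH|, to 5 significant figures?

49.240

On A1, D sits at bearing 90° from R; a 125° counterclockwise sweep puts E at bearing 215°, so E = R + 13.7·(cos 215°, sin 215°) = (-34.422, -21.558). Since A1 is tangent to EH there, RE ⟂ EH, so EH runs along (−sin 215°, cos 215°); with |EH| = 30.0, H = (-17.215, -46.133). Then |KH| = |H − K| = 49.240.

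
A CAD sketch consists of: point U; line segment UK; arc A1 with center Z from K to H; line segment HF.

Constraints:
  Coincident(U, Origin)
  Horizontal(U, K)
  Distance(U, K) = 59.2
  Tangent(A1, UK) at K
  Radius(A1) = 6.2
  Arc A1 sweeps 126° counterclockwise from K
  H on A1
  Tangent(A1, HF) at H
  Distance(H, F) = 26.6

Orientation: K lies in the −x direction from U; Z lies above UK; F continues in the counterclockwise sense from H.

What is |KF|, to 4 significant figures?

33.11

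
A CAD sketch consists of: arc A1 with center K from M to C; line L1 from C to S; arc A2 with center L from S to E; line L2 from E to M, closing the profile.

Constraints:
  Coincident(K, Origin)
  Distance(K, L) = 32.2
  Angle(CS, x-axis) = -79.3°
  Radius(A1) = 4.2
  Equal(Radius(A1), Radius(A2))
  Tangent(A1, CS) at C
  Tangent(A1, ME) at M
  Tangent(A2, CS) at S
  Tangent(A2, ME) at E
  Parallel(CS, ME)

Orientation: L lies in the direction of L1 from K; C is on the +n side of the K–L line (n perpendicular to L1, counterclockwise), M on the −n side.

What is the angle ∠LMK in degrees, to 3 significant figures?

82.6°

K is at the origin and L lies 32.2 along u from K, so L = 32.2·u = (5.98, -31.6). Tangency of A1 to both parallel lines with radius 4.2 puts C and M at K ± 4.2·n: C = (4.13, 0.780), M = (-4.13, -0.780). Then cos ∠LMK = ML·MK / (|ML||MK|), giving 82.6°.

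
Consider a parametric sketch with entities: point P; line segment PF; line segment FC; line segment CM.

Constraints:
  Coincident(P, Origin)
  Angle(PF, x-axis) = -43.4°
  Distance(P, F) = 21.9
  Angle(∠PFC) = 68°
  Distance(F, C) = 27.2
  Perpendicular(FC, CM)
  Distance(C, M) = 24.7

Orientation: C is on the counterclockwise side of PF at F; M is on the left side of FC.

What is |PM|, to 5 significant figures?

19.498

∠PFC = 68.0°, so FC runs at -43.4° + (180° − 68.0°) = 68.600° from the x-axis; with |FC| = 27.2, C = F + 27.2·(cos 68.600°, sin 68.600°) = (25.837, 10.278). FC is perpendicular to CM; with |CM| = 24.7 on the left of FC, M = C + 24.7·(-0.93106, 0.36488) = (2.8396, 19.290). Then |PM| = |M − P| = 19.498.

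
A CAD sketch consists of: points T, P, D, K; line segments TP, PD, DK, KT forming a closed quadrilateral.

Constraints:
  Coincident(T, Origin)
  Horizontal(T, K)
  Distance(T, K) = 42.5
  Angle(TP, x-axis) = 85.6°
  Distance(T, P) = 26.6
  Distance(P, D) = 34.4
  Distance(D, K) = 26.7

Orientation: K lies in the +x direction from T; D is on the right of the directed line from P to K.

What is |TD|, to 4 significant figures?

16.94

T is at the origin; T and K share the same y with |TK| = 42.5 and K in +x, so K = (42.5, 0). TP runs at 85.6° with |TP| = 26.6, so P = (2.041, 26.52). D is determined by |PD| = 34.4 and |DK| = 26.7 together: it lies at the intersection of circle(P, 34.4) and circle(K, 26.7). With |PK| = 48.38, the foot of the radical line on PK is 29.05 from P and the perpendicular offset is √(34.4² − 29.05²) = 18.42. Taking the right-of-PK solution: D = (16.24, -4.812).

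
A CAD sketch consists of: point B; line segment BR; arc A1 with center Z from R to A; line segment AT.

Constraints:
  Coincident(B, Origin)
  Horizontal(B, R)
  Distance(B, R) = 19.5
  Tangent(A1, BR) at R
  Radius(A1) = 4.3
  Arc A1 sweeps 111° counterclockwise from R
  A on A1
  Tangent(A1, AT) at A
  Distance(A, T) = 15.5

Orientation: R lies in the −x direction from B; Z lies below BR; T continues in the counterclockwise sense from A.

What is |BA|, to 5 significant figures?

24.229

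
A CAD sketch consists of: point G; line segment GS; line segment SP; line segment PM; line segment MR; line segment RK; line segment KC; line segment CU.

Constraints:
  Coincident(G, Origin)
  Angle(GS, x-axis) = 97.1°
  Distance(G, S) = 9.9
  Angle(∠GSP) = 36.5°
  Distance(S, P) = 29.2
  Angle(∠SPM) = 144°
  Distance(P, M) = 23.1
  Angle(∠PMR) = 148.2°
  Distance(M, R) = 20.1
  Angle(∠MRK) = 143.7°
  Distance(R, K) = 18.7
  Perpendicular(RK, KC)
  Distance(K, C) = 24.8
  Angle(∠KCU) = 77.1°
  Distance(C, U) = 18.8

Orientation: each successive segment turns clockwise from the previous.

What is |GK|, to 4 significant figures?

61.81

∠PMR = 148.2° gives MR at -114.2° from the x-axis; with |MR| = 20.1, R = (13.73, -52.55). ∠MRK = 143.7° gives RK at -150.5° from the x-axis; with |RK| = 18.7, K = (-2.547, -61.76). Then |GK| = |K − G| = 61.81.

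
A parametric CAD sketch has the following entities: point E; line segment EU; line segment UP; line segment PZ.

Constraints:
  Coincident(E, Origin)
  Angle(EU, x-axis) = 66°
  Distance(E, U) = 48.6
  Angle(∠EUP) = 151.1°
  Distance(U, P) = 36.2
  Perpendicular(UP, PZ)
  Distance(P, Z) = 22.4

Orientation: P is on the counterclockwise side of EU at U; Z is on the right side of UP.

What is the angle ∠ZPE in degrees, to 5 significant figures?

106.61°

E is at the origin; EU runs at 66.0° with length 48.6, so U = 48.6·(cos 66.0°, sin 66.0°) = (19.767, 44.398). ∠EUP = 151.1°, so UP runs at 66.0° + (180° − 151.1°) = 94.900° from the x-axis; with |UP| = 36.2, P = U + 36.2·(cos 94.900°, sin 94.900°) = (16.675, 80.466). UP is perpendicular to PZ; with |PZ| = 22.4 on the right of UP, Z = P + 22.4·(0.99635, 0.085417) = (38.993, 82.379). Then cos ∠ZPE = PZ·PE / (|PZ||PE|), giving 106.61°.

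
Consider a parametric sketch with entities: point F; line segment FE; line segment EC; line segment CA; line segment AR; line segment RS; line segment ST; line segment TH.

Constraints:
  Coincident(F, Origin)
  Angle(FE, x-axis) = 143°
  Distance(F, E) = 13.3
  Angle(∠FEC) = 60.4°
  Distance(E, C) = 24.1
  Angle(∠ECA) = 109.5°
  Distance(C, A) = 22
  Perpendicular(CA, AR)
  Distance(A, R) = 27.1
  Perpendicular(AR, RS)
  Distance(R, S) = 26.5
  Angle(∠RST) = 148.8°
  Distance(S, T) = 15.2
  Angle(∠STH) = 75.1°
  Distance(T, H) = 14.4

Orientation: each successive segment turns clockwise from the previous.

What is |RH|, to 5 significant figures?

34.165

∠RST = 148.8° gives ST at 101.70° from the x-axis; with |ST| = 15.2, T = (-14.501, 17.308). ∠STH = 75.1° gives TH at -3.2000° from the x-axis; with |TH| = 14.4, H = (-0.12394, 16.505). Then |RH| = |H − R| = 34.165.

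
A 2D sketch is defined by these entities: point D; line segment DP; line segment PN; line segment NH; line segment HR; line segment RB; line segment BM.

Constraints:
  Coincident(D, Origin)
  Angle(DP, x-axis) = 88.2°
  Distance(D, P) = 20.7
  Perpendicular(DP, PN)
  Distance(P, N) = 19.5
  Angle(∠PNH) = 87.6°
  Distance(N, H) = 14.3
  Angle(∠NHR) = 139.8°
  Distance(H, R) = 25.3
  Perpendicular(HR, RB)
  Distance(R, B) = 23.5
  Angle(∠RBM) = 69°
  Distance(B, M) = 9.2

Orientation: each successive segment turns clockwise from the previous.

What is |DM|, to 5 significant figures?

10.661

HR ⟂ RB, so RB runs at 135.60°; with |RB| = 23.5, B = (-15.398, 4.1816). ∠RBM = 69.0° gives BM at 24.600° from the x-axis; with |BM| = 9.2, M = (-7.0333, 8.0114). Then |DM| = |M − D| = 10.661.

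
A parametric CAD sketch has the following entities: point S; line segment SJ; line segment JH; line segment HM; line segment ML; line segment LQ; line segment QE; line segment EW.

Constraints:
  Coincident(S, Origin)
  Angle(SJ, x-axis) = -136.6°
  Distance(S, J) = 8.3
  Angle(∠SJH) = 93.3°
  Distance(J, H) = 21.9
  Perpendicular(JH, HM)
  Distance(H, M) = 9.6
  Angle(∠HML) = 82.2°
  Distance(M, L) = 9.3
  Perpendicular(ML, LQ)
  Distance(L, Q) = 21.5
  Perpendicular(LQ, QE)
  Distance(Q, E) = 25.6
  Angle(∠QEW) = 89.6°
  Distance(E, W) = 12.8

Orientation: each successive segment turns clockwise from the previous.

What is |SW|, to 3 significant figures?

39.9

S is at the origin; SJ runs at -136.6° with length 8.3, so J = (-6.03, -5.70). ∠SJH = 93.3° gives JH at 137° from the x-axis; with |JH| = 21.9, H = (-22.0, 9.32). JH ⟂ HM, so HM runs at 46.7°; with |HM| = 9.6, M = (-15.4, 16.3). ∠HML = 82.2° gives ML at -51.1° from the x-axis; with |ML| = 9.3, L = (-9.54, 9.07). ML ⟂ LQ, so LQ runs at -141°; with |LQ| = 21.5, Q = (-26.3, -4.44). LQ ⟂ QE, so QE runs at 129°; with |QE| = 25.6, E = (-42.4, 15.5). ∠QEW = 89.6° gives EW at 38.5° from the x-axis; with |EW| = 12.8, W = (-32.3, 23.5). Then |SW| = |W − S| = 39.9.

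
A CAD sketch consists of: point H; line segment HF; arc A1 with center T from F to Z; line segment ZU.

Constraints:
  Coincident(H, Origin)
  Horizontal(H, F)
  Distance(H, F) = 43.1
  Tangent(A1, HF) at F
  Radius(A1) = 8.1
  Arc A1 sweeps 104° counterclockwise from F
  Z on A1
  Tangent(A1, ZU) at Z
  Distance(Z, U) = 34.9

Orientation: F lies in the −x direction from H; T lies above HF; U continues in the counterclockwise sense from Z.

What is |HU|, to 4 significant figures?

61.95

H is at the origin; HF is horizontal with |HF| = 43.1 and F on the −x side, so F = (-43.10, 0.000). Since A1 is tangent to HF there, TF ⟂ HF, so T = F + (0, 8.1) = (-43.10, 8.100). On A1, F sits at bearing -90° from T; a 104° counterclockwise sweep puts Z at bearing 14°, so Z = T + 8.1·(cos 14°, sin 14°) = (-35.24, 10.06). Since A1 is tangent to ZU there, TZ ⟂ ZU, so ZU runs along (−sin 14°, cos 14°); with |ZU| = 34.9, U = (-43.68, 43.92). Then |HU| = |U − H| = 61.95.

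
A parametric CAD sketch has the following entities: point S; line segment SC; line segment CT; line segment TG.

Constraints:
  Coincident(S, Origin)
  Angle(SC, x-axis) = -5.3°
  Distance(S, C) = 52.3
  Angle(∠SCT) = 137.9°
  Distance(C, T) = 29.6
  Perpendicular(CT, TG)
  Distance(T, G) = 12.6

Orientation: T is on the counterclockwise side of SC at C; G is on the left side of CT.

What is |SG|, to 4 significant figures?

72.00

∠SCT = 137.9°, so CT runs at -5.3° + (180° − 137.9°) = 36.80° from the x-axis; with |CT| = 29.6, T = C + 29.6·(cos 36.80°, sin 36.80°) = (75.78, 12.90). The perpendicularity gives TG at right angles to CT; with |TG| = 12.6 on the left of CT, G = T + 12.6·(-0.5990, 0.8007) = (68.23, 22.99). Then |SG| = |G − S| = 72.00.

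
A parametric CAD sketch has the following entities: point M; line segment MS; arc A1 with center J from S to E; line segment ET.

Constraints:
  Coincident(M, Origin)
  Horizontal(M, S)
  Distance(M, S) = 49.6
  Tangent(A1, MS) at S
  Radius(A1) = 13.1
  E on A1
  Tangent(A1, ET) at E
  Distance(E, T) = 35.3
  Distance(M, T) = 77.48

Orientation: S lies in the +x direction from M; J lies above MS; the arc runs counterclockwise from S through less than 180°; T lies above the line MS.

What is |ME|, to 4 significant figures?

64.24

Checks: ∠(JS, SM) = 90.00° ✓; |JE| = 13.10 ✓; ∠(JE, ET) = 90.00° ✓; |ET| = 35.30 ✓; |MT| = 77.48 ✓.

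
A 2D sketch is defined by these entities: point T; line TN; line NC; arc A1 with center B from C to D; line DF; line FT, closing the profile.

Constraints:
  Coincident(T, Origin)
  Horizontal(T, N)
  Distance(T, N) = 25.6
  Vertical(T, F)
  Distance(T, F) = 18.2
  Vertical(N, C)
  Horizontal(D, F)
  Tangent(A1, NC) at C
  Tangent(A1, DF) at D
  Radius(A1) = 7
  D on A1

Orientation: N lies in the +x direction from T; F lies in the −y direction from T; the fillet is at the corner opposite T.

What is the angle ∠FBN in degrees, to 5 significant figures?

142.63°

T is at the origin; TN is horizontal with |TN| = 25.6 and N on the +x side, so N = (25.600, 0.0000). T and F share the same x with |TF| = 18.2 and F on the −y side, so F = (0.0000, -18.200). The virtual corner opposite T is at (25.600, -18.200). A1 meets NC tangentially, so BC is at right angles to NC and the tangent condition forces BD to be normal to DF, with radius 7.0, so the center B sits 7.0 in from both sides at B = (18.600, -11.200). Then cos ∠FBN = BF·BN / (|BF||BN|), giving 142.63°.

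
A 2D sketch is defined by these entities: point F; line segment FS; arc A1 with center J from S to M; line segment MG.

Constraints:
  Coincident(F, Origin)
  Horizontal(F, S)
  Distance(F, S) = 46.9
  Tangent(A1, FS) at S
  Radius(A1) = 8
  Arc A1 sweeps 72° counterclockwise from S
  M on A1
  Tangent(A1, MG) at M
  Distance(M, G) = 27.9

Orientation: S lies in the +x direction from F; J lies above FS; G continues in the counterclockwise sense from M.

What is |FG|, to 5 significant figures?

70.805

F is at the origin; FS is horizontal with |FS| = 46.9 and S on the +x side, so S = (46.900, 0.0000). The tangent condition forces JS to be normal to FS, so J = S + (0, 8) = (46.900, 8.0000). On A1, S sits at bearing -90° from J; a 72° counterclockwise sweep puts M at bearing -18°, so M = J + 8.0·(cos -18°, sin -18°) = (54.508, 5.5279). A1 meets MG tangentially, so JM is at right angles to MG, so MG runs along (−sin -18°, cos -18°); with |MG| = 27.9, G = (63.130, 32.062). Then |FG| = |G − F| = 70.805.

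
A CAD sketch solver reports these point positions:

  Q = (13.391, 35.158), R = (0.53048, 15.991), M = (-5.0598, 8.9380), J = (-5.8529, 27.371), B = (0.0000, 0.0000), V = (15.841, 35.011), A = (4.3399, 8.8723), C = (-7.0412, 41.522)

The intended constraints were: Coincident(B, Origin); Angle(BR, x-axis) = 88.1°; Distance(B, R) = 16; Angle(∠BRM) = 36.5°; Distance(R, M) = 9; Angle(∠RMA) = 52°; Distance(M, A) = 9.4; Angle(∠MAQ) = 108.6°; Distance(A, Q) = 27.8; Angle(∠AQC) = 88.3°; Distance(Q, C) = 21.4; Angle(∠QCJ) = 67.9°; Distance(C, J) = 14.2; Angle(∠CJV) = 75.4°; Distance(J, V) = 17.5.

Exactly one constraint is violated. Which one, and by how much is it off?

Distance(J, V) = 17.5 — off by 5.50.

B = (0.00, 0.00) ✓; BR at 88.10° ✓; |BR| = 16.00 ✓; ∠BRM = 36.50° ✓; |RM| = 9.000 ✓; ∠RMA = 52.00° ✓; |MA| = 9.400 ✓; ∠MAQ = 108.6° ✓; |AQ| = 27.80 ✓; ∠AQC = 88.30° ✓; |QC| = 21.40 ✓; ∠QCJ = 67.90° ✓; |CJ| = 14.20 ✓; ∠CJV = 75.40° ✓; |JV| = 23.00 ✗.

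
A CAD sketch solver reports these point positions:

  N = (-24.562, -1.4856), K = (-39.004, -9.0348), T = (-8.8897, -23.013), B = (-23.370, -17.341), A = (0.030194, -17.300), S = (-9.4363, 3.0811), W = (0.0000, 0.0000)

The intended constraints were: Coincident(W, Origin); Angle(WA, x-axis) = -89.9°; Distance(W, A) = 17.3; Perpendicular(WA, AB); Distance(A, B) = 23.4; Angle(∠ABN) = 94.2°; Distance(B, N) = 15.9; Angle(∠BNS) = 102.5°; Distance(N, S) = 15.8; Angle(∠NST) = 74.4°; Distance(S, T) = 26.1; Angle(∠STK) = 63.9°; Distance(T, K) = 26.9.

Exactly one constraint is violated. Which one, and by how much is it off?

Distance(T, K) = 26.9 — off by 6.30.

W = (0.00, 0.00) ✓; WA at -89.90° ✓; |WA| = 17.30 ✓; ∠(WA, AB) = 90.00° ✓; |AB| = 23.40 ✓; ∠ABN = 94.20° ✓; |BN| = 15.90 ✓; ∠BNS = 102.5° ✓; |NS| = 15.80 ✓; ∠NST = 74.40° ✓; |ST| = 26.10 ✓; ∠STK = 63.90° ✓; |TK| = 33.20 ✗.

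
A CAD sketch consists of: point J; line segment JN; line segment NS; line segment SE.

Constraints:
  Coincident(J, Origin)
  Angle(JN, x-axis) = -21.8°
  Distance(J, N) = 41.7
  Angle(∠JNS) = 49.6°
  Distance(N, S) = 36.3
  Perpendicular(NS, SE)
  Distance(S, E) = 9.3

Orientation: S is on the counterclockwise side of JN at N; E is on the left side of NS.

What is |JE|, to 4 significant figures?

24.30

∠JNS = 49.6°, so NS runs at -21.8° + (180° − 49.6°) = 108.6° from the x-axis; with |NS| = 36.3, S = N + 36.3·(cos 108.6°, sin 108.6°) = (27.14, 18.92). NS ⟂ SE; with |SE| = 9.3 on the left of NS, E = S + 9.3·(-0.9478, -0.3190) = (18.33, 15.95). Then |JE| = |E − J| = 24.30.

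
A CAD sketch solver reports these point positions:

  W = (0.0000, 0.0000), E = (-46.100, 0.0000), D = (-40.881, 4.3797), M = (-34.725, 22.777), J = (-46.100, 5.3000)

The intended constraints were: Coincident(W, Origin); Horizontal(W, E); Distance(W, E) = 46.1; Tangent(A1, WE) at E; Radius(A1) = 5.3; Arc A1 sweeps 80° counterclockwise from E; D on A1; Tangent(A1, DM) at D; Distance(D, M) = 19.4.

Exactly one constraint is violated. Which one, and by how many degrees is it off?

Tangent(A1, DM) at D — off by 8.50°.

W = (0.00, 0.00) ✓; W.y = 0.00, E.y = 0.00 ✓; |WE| = 46.10 ✓; ∠(JE, EW) = 90.00° ✓; |JE| = 5.300 ✓; bearing(J→D) − bearing(J→E) = 80.00° ✓; |JD| = 5.300 ✓; ∠(JD, DM) = 98.50° ✗; |DM| = 19.40 ✓.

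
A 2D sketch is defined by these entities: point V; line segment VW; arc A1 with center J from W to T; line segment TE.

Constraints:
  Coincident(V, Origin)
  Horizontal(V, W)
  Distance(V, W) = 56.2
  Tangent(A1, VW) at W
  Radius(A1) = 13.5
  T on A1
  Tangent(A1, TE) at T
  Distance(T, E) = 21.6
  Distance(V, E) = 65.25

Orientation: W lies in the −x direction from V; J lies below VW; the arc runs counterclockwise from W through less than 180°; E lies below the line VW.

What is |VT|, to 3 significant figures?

70.1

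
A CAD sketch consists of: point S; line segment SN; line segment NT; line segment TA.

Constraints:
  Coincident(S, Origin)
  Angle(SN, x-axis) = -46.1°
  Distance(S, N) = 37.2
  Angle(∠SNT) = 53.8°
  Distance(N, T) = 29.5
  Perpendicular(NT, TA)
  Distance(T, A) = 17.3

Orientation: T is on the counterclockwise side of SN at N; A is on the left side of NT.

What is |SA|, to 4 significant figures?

14.78

∠SNT = 53.8°, so NT runs at -46.1° + (180° − 53.8°) = 80.10° from the x-axis; with |NT| = 29.5, T = N + 29.5·(cos 80.10°, sin 80.10°) = (30.87, 2.256). The perpendicularity gives TA at right angles to NT; with |TA| = 17.3 on the left of NT, A = T + 17.3·(-0.9851, 0.1719) = (13.82, 5.231). Then |SA| = |A − S| = 14.78.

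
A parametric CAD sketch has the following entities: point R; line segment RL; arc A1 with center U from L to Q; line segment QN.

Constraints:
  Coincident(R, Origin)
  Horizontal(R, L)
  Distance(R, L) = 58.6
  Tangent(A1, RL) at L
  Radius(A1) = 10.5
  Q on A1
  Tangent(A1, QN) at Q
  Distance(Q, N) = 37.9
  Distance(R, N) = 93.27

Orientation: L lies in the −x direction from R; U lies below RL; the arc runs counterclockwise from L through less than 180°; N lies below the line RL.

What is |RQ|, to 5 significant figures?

68.407

Checks: |UQ| = 10.50 ✓; ∠(UQ, QN) = 90.00° ✓; |QN| = 37.90 ✓; |RN| = 93.27 ✓.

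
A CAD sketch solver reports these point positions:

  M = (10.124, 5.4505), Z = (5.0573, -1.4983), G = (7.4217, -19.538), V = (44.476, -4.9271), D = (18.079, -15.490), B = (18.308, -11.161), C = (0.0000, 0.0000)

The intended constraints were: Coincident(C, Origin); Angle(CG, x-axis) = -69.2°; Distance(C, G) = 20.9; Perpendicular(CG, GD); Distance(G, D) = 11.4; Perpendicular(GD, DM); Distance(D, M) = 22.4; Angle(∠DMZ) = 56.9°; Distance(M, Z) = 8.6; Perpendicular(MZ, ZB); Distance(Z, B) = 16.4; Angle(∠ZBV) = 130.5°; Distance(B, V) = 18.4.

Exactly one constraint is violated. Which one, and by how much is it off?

Distance(B, V) = 18.4 — off by 8.50.

C = (0.00, 0.00) ✓; CG at -69.20° ✓; |CG| = 20.90 ✓; ∠(CG, GD) = 90.00° ✓; |GD| = 11.40 ✓; ∠(GD, DM) = 90.00° ✓; |DM| = 22.40 ✓; ∠DMZ = 56.90° ✓; |MZ| = 8.600 ✓; ∠(MZ, ZB) = 90.00° ✓; |ZB| = 16.40 ✓; ∠ZBV = 130.5° ✓; |BV| = 26.90 ✗.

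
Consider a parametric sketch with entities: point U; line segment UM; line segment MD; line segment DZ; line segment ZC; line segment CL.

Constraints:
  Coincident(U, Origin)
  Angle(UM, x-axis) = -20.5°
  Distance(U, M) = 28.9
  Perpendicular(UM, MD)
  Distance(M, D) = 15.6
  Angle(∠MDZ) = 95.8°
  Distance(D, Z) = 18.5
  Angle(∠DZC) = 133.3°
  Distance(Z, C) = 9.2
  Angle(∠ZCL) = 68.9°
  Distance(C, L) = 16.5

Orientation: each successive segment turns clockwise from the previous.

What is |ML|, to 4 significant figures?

11.41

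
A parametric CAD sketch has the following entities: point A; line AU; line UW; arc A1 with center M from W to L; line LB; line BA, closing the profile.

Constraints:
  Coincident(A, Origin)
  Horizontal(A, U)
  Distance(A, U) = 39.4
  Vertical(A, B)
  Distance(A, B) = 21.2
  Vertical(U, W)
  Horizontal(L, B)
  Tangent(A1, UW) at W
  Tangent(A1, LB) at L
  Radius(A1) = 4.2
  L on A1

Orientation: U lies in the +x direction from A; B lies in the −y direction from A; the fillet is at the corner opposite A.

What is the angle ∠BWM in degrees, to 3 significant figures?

6.08°

A is at the origin; A and U share the same y with |AU| = 39.4 and U on the +x side, so U = (39.4, 0.00). AB is vertical with |AB| = 21.2 and B on the −y side, so B = (0.00, -21.2). The virtual corner opposite A is at (39.4, -21.2). Since A1 is tangent to UW there, MW ⟂ UW and the tangent condition forces ML to be normal to LB, with radius 4.2, so the center M sits 4.2 in from both sides at M = (35.2, -17.0). That places the tangent points at W = (39.4, -17.0) on UW and L = (35.2, -21.2) on LB. Then cos ∠BWM = WB·WM / (|WB||WM|), giving 6.08°.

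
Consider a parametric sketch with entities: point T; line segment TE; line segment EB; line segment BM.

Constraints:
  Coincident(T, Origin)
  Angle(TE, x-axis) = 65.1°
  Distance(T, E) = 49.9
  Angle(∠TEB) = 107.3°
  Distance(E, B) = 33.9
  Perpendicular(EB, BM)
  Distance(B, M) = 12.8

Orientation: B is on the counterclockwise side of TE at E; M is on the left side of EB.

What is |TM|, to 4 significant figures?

59.91

∠TEB = 107.3°, so EB runs at 65.1° + (180° − 107.3°) = 137.8° from the x-axis; with |EB| = 33.9, B = E + 33.9·(cos 137.8°, sin 137.8°) = (-4.104, 68.03). The perpendicularity gives BM at right angles to EB; with |BM| = 12.8 on the left of EB, M = B + 12.8·(-0.6717, -0.7408) = (-12.70, 58.55). Then |TM| = |M − T| = 59.91.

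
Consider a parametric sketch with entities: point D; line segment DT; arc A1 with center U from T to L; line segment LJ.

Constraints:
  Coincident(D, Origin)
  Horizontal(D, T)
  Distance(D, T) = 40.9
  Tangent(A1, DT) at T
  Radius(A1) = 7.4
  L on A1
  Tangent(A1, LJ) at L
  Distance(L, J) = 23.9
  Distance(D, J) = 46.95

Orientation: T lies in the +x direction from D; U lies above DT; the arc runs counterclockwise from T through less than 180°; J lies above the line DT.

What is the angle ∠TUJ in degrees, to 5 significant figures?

165.63°

D is at the origin; DT is horizontal with |DT| = 40.9 and T on the +x side, so T = (40.900, 0.0000). The tangent condition forces UT to be normal to DT, so U = T + (0, 7.4) = (40.900, 7.4000). Since UL ⟂ LJ (tangency), |UJ| = √(7.4² + 23.9²) = 25.019 regardless of where L sits on A1. So J lies on both circle(D, 46.95) and circle(U, 25.019); the above-DT intersection is J = (34.690, 31.637). L is the foot of the tangent from J: L = (47.205, 11.275).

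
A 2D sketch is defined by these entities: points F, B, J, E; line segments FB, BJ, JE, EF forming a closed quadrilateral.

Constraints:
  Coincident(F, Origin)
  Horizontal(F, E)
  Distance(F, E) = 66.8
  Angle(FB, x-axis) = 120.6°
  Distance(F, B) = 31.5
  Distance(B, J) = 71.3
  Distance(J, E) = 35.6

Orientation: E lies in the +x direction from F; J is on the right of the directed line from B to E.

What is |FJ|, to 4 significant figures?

42.46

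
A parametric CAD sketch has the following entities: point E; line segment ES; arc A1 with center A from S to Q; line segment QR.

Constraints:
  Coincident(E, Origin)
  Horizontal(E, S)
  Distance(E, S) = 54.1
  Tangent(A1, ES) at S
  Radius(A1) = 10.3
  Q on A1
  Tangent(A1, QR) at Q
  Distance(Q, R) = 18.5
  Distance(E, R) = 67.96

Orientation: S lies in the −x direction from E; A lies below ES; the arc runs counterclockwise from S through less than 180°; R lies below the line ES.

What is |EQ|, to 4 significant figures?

65.37

E is at the origin; E and S share the same y with |ES| = 54.1 and S on the −x side, so S = (-54.10, 0.000). Since A1 is tangent to ES there, AS ⟂ ES, so A = S + (0, -10.3) = (-54.10, -10.30). Since AQ ⟂ QR (tangency), |AR| = √(10.3² + 18.5²) = 21.17 regardless of where Q sits on A1. So R lies on both circle(E, 67.96) and circle(A, 21.17); the below-ES intersection is R = (-60.79, -30.39). Q is the foot of the tangent from R: Q = (-64.22, -12.21).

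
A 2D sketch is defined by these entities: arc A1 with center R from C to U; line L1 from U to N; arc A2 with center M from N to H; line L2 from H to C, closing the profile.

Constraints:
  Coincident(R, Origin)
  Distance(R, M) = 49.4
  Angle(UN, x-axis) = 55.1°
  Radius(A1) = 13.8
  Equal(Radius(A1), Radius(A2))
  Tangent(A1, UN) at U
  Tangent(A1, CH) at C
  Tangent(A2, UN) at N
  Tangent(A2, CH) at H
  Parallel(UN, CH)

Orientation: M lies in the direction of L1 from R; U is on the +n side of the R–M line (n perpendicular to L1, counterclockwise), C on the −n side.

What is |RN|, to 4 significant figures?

51.29

Tangency of A1 to both parallel lines with radius 13.8 puts U and C at R ± 13.8·n: U = (-11.32, 7.896), C = (11.32, -7.896). Equal radii place N and H the same way about M: N = M + 13.8·n = (16.95, 48.41), H = M − 13.8·n = (39.58, 32.62). Then |RN| = |N − R| = 51.29.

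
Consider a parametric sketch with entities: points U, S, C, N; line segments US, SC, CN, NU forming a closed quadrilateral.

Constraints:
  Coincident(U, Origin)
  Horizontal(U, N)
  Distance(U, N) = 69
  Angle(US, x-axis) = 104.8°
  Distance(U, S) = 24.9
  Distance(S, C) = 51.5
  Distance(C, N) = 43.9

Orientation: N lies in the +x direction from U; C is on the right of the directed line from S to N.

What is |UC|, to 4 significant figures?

31.25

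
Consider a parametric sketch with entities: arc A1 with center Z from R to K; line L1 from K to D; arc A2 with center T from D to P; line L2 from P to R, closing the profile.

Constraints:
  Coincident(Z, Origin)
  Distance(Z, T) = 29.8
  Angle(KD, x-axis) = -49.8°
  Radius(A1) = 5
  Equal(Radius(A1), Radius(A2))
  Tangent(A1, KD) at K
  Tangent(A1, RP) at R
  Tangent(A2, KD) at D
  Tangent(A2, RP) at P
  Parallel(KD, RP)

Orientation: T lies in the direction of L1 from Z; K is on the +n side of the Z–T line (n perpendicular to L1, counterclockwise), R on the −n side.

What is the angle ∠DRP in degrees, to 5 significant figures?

18.550°

Tangency of A1 to both parallel lines with radius 5.0 puts K and R at Z ± 5.0·n: K = (3.8190, 3.2273), R = (-3.8190, -3.2273). Equal radii place D and P the same way about T: D = T + 5.0·n = (23.054, -19.534), P = T − 5.0·n = (15.416, -25.988). Then cos ∠DRP = RD·RP / (|RD||RP|), giving 18.550°.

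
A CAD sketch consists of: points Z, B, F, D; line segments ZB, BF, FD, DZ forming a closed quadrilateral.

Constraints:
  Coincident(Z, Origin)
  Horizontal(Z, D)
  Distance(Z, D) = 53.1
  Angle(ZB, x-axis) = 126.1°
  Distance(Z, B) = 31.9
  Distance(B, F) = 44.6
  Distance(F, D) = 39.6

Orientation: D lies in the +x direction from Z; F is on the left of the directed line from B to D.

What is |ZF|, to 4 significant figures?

38.46

Checks: |BF| = 44.60 ✓; |FD| = 39.60 ✓.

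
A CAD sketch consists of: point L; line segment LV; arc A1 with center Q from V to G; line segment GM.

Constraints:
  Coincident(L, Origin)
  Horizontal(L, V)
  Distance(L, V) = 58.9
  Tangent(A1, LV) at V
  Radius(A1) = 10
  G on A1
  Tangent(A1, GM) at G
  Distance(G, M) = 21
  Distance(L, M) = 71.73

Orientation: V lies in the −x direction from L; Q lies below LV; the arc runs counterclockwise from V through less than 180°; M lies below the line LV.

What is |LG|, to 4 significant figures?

69.73

Checks: |QG| = 10.00 ✓; ∠(QG, GM) = 90.00° ✓; |GM| = 21.00 ✓; |LM| = 71.73 ✓.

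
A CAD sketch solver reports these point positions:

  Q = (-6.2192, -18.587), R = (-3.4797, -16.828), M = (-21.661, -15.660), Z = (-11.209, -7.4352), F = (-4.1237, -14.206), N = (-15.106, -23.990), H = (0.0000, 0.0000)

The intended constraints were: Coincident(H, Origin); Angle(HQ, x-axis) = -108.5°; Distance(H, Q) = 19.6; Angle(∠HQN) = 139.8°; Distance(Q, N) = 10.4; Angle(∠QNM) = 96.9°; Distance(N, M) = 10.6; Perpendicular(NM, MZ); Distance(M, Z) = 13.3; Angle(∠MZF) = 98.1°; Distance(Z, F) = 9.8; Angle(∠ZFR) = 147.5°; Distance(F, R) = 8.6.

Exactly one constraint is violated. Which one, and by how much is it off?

Distance(F, R) = 8.6 — off by 5.90.

H = (0.00, 0.00) ✓; HQ at -108.5° ✓; |HQ| = 19.60 ✓; ∠HQN = 139.8° ✓; |QN| = 10.40 ✓; ∠QNM = 96.90° ✓; |NM| = 10.60 ✓; ∠(NM, MZ) = 90.00° ✓; |MZ| = 13.30 ✓; ∠MZF = 98.10° ✓; |ZF| = 9.800 ✓; ∠ZFR = 147.5° ✓; |FR| = 2.700 ✗.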